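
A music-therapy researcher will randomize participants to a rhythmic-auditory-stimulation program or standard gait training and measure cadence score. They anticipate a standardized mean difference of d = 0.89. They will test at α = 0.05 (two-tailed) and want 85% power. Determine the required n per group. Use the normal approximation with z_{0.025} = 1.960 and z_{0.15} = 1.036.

n = 23 per group

For two independent groups with equal n: n = 2·((z_{α/2} + z_β) / d)².
z_{α/2} + z_β = 1.960 + 1.036 = 2.996.
n = 2 × (2.996 / 0.89)² = 2 × 3.366² = 2 × 11.33 = 22.7.
Round up to the next whole participant.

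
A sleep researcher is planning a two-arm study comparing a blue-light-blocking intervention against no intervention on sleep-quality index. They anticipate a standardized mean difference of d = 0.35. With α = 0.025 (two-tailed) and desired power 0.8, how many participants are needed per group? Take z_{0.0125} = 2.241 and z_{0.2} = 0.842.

n = 156 per group

For two independent groups with equal n: n = 2·((z_{α/2} + z_β) / d)².
z_{α/2} + z_β = 2.241 + 0.842 = 3.083.
n = 2 × (3.083 / 0.35)² = 2 × 8.809² = 2 × 77.59 = 155.2.
Round up to the next whole participant.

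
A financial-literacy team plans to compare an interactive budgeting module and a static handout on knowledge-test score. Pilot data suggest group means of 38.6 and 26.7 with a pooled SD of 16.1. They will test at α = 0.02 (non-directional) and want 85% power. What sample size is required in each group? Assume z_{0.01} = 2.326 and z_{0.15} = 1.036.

n = 42 per group

Cohen's d = |M₁ − M₂| / SD_pooled = |38.6 − 26.7| / 16.1 = 11.9 / 16.1 = 0.739.
For two independent groups with equal n: n = 2·((z_{α/2} + z_β) / d)².
z_{α/2} + z_β = 2.326 + 1.036 = 3.362.
n = 2 × (3.362 / 0.739)² = 2 × 4.549² = 2 × 20.70 = 41.4.
Round up to the next whole participant.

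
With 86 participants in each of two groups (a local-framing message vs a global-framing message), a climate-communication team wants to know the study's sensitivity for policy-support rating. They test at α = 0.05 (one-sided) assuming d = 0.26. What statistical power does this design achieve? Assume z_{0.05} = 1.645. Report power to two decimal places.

For two equal groups, power = Φ(d·√(n/2) − z_{α}).
d·√(n/2) = 0.26 × √(86/2) = 0.26 × 6.557 = 1.705.
z_β = 1.705 − 1.645 = 0.060.
Power = Φ(0.060) = 0.524.

power ≈ 0.52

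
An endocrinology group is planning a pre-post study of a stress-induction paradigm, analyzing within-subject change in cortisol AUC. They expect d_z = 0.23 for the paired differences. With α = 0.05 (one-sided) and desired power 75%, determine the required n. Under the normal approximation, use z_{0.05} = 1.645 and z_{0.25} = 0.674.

n = 102 pairs

For a paired (one-sample on differences) test: n = ((z_{α} + z_β) / d)².
z_{α} + z_β = 1.645 + 0.674 = 2.319.
n = (2.319 / 0.23)² = 10.083² = 101.66.
Round up.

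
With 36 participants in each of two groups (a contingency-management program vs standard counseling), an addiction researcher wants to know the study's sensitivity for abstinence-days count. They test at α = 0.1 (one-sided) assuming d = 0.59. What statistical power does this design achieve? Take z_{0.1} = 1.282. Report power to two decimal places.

power ≈ 0.89

For two equal groups, power = Φ(d·√(n/2) − z_{α}).
d·√(n/2) = 0.59 × √(36/2) = 0.59 × 4.243 = 2.503.
z_β = 2.503 − 1.282 = 1.221.
Power = Φ(1.221) = 0.889.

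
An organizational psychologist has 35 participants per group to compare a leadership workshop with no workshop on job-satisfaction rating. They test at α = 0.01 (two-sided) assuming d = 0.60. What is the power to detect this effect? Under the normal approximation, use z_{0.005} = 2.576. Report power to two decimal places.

power ≈ 0.47

For two equal groups, power = Φ(d·√(n/2) − z_{α/2}).
d·√(n/2) = 0.60 × √(35/2) = 0.60 × 4.183 = 2.510.
z_β = 2.510 − 2.576 = -0.066.
Power = Φ(-0.066) = 0.474.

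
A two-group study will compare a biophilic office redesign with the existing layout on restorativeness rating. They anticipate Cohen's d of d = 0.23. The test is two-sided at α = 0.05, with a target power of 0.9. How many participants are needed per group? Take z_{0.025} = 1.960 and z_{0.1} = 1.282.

n = 398 per group

For two independent groups with equal n: n = 2·((z_{α/2} + z_β) / d)².
z_{α/2} + z_β = 1.960 + 1.282 = 3.242.
n = 2 × (3.242 / 0.23)² = 2 × 14.096² = 2 × 198.69 = 397.4.
Round up to the next whole participant.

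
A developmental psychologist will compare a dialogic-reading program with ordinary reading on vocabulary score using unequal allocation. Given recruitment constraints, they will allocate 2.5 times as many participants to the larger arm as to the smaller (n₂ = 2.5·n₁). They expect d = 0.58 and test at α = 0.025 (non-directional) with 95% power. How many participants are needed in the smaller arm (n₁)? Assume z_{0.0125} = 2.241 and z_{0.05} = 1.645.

n₁ = 63

With allocation ratio k = n₂/n₁ = 2.5, Var(x̄₁−x̄₂) = σ²(1/n₁ + 1/(k·n₁)) = σ²·(k+1)/(k·n₁).
So n₁ = (1 + 1/k)·((z_{α/2} + z_β)/d)² = 1.400 × (3.886/0.58)².
n₁ = 1.400 × 44.89 = 62.8.
Round up: n₁ = 63, giving n₂ = ⌈2.5 × 63⌉ = ⌈157.5⌉ = 158.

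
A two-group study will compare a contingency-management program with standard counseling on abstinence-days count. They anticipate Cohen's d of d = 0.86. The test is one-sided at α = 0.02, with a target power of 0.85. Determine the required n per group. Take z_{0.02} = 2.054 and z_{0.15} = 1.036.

For two independent groups with equal n: n = 2·((z_{α} + z_β) / d)².
z_{α} + z_β = 2.054 + 1.036 = 3.090.
n = 2 × (3.090 / 0.86)² = 2 × 3.593² = 2 × 12.91 = 25.8.
Round up to the next whole participant.

n = 26 per group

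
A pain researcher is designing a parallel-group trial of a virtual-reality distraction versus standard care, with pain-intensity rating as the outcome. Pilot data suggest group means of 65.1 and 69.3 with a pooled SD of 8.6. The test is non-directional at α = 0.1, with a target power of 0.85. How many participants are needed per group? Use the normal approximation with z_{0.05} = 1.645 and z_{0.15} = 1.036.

n = 61 per group

Cohen's d = |M₁ − M₂| / SD_pooled = |65.1 − 69.3| / 8.6 = 4.2 / 8.6 = 0.488.
For two independent groups with equal n: n = 2·((z_{α/2} + z_β) / d)².
z_{α/2} + z_β = 1.645 + 1.036 = 2.681.
n = 2 × (2.681 / 0.488)² = 2 × 5.494² = 2 × 30.18 = 60.4.
Round up to the next whole participant.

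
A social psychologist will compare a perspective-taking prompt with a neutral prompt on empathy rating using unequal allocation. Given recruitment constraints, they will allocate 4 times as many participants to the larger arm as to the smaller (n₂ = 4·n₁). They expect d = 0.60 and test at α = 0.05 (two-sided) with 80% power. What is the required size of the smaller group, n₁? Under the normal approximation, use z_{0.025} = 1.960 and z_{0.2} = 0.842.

n₁ = 28

With allocation ratio k = n₂/n₁ = 4, Var(x̄₁−x̄₂) = σ²(1/n₁ + 1/(k·n₁)) = σ²·(k+1)/(k·n₁).
So n₁ = (1 + 1/k)·((z_{α/2} + z_β)/d)² = 1.250 × (2.802/0.60)².
n₁ = 1.250 × 21.81 = 27.3.
Round up: n₁ = 28, giving n₂ = 4 × 28 = 112.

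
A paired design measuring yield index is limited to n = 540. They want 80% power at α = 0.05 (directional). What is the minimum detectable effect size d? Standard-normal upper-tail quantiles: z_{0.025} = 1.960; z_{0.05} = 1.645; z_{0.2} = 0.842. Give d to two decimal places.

d_min ≈ 0.11

For a single sample (or paired design) of n = 540: d_min = (z_{α} + z_β)/√n.
z-sum = 1.645 + 0.842 = 2.487.
d_min = 2.487 / √540 = 2.487 / 23.238 = 0.107.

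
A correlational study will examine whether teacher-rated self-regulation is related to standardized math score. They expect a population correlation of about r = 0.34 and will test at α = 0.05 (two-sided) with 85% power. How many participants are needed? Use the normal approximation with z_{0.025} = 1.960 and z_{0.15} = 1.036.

n = 75

Fisher's z: C = ½·ln((1+r)/(1−r)) = ½·ln(2.0303) = 0.3541.
n = ((z_{α/2} + z_β)/C)² + 3.
(1.960 + 1.036) / 0.3541 = 2.996 / 0.3541 = 8.461.
n = 8.461² + 3 = 71.59 + 3 = 74.6.
Round up.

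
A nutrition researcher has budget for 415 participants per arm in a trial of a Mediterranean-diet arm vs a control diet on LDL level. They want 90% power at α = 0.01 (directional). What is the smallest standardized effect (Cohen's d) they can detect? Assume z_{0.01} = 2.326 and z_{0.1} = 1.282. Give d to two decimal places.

d_min ≈ 0.25

For two independent groups of n = 415 each: d_min = (z_{α} + z_β)·√(2/n).
z-sum = 2.326 + 1.282 = 3.608.
d_min = 3.608 × √(2/415) = 3.608 × 0.0694 = 0.250.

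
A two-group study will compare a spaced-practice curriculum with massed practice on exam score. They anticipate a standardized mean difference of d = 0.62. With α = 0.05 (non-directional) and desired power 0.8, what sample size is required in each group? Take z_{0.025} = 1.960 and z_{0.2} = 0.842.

n = 41 per group

For two independent groups with equal n: n = 2·((z_{α/2} + z_β) / d)².
z_{α/2} + z_β = 1.960 + 0.842 = 2.802.
n = 2 × (2.802 / 0.62)² = 2 × 4.519² = 2 × 20.42 = 40.8.
Round up to the next whole participant.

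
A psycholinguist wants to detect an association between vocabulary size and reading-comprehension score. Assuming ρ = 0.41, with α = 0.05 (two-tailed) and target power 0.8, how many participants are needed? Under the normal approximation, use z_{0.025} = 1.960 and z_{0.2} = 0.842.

n = 45

Fisher's z: C = ½·ln((1+r)/(1−r)) = ½·ln(2.3898) = 0.4356.
n = ((z_{α/2} + z_β)/C)² + 3.
(1.960 + 0.842) / 0.4356 = 2.802 / 0.4356 = 6.433.
n = 6.433² + 3 = 41.38 + 3 = 44.4.
Round up.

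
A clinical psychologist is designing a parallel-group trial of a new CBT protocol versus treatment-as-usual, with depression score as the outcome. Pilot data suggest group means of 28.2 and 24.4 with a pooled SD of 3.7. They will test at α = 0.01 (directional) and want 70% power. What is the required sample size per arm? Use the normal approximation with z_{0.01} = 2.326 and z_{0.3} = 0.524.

n = 16 per group

Cohen's d = |M₁ − M₂| / SD_pooled = |28.2 − 24.4| / 3.7 = 3.8 / 3.7 = 1.027.
For two independent groups with equal n: n = 2·((z_{α} + z_β) / d)².
z_{α} + z_β = 2.326 + 0.524 = 2.850.
n = 2 × (2.850 / 1.027)² = 2 × 2.775² = 2 × 7.70 = 15.4.
Round up to the next whole participant.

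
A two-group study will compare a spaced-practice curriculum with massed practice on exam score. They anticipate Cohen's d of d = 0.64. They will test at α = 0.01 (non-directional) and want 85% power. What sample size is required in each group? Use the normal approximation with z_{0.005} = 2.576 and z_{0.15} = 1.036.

For two independent groups with equal n: n = 2·((z_{α/2} + z_β) / d)².
z_{α/2} + z_β = 2.576 + 1.036 = 3.612.
n = 2 × (3.612 / 0.64)² = 2 × 5.644² = 2 × 31.85 = 63.7.
Round up to the next whole participant.

n = 64 per group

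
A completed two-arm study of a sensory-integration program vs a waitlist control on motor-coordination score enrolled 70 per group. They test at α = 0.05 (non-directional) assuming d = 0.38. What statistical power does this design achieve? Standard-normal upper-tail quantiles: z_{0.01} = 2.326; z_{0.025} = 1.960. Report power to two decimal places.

For two equal groups, power = Φ(d·√(n/2) − z_{α/2}).
d·√(n/2) = 0.38 × √(70/2) = 0.38 × 5.916 = 2.248.
z_β = 2.248 − 1.960 = 0.288.
Power = Φ(0.288) = 0.613.

power ≈ 0.61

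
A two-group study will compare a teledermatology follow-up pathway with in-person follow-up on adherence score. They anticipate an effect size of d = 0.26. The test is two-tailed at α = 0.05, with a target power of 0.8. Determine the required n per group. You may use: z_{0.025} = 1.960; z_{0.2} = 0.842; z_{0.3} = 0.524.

For two independent groups with equal n: n = 2·((z_{α/2} + z_β) / d)².
z_{α/2} + z_β = 1.960 + 0.842 = 2.802.
n = 2 × (2.802 / 0.26)² = 2 × 10.777² = 2 × 116.14 = 232.3.
Round up to the next whole participant.

n = 233 per group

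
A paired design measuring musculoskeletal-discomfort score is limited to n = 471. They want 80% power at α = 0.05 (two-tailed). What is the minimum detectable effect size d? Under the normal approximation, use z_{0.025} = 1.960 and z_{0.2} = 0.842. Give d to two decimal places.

For a single sample (or paired design) of n = 471: d_min = (z_{α/2} + z_β)/√n.
z-sum = 1.960 + 0.842 = 2.802.
d_min = 2.802 / √471 = 2.802 / 21.703 = 0.129.

d_min ≈ 0.13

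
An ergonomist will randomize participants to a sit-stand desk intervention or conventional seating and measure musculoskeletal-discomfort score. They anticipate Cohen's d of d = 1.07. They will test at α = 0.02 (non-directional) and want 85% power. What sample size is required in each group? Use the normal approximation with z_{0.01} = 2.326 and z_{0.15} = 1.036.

n = 20 per group

For two independent groups with equal n: n = 2·((z_{α/2} + z_β) / d)².
z_{α/2} + z_β = 2.326 + 1.036 = 3.362.
n = 2 × (3.362 / 1.07)² = 2 × 3.142² = 2 × 9.87 = 19.7.
Round up to the next whole participant.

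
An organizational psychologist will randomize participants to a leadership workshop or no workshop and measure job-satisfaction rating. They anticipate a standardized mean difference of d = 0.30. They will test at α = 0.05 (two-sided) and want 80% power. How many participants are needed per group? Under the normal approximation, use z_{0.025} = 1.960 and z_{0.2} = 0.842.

For two independent groups with equal n: n = 2·((z_{α/2} + z_β) / d)².
z_{α/2} + z_β = 1.960 + 0.842 = 2.802.
n = 2 × (2.802 / 0.30)² = 2 × 9.340² = 2 × 87.24 = 174.5.
Round up to the next whole participant.

n = 175 per group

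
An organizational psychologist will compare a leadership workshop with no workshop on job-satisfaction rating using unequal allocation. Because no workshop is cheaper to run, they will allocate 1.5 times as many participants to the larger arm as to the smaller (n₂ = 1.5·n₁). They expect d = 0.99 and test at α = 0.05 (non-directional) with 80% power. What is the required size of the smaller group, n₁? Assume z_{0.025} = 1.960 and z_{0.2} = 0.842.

n₁ = 14

With allocation ratio k = n₂/n₁ = 1.5, Var(x̄₁−x̄₂) = σ²(1/n₁ + 1/(k·n₁)) = σ²·(k+1)/(k·n₁).
So n₁ = (1 + 1/k)·((z_{α/2} + z_β)/d)² = 1.667 × (2.802/0.99)².
n₁ = 1.667 × 8.01 = 13.4.
Round up: n₁ = 14, giving n₂ = 1.5 × 14 = 21.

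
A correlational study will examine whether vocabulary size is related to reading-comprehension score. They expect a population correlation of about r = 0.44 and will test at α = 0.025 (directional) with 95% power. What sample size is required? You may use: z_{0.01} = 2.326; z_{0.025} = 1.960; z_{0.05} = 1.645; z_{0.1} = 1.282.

n = 62

Fisher's z: C = ½·ln((1+r)/(1−r)) = ½·ln(2.5714) = 0.4722.
n = ((z_{α} + z_β)/C)² + 3.
(1.960 + 1.645) / 0.4722 = 3.605 / 0.4722 = 7.634.
n = 7.634² + 3 = 58.29 + 3 = 61.3.
Round up.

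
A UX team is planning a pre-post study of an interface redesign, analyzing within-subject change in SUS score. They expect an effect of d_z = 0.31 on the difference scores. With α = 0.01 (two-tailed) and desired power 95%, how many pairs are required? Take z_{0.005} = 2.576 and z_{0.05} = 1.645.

For a paired (one-sample on differences) test: n = ((z_{α/2} + z_β) / d)².
z_{α/2} + z_β = 2.576 + 1.645 = 4.221.
n = (4.221 / 0.31)² = 13.616² = 185.40.
Round up.

n = 186 pairs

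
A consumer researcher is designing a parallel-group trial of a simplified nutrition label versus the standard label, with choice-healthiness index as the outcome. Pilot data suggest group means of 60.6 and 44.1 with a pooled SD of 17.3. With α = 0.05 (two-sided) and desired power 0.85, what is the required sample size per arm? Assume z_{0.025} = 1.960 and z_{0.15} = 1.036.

Cohen's d = |M₁ − M₂| / SD_pooled = |60.6 − 44.1| / 17.3 = 16.5 / 17.3 = 0.954.
For two independent groups with equal n: n = 2·((z_{α/2} + z_β) / d)².
z_{α/2} + z_β = 1.960 + 1.036 = 2.996.
n = 2 × (2.996 / 0.954)² = 2 × 3.140² = 2 × 9.86 = 19.7.
Round up to the next whole participant.

n = 20 per group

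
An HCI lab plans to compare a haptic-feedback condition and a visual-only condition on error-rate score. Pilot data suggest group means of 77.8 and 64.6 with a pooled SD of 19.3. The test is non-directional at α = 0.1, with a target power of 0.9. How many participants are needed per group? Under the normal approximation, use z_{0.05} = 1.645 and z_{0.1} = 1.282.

Cohen's d = |M₁ − M₂| / SD_pooled = |77.8 − 64.6| / 19.3 = 13.2 / 19.3 = 0.684.
For two independent groups with equal n: n = 2·((z_{α/2} + z_β) / d)².
z_{α/2} + z_β = 1.645 + 1.282 = 2.927.
n = 2 × (2.927 / 0.684)² = 2 × 4.279² = 2 × 18.31 = 36.6.
Round up to the next whole participant.

n = 37 per group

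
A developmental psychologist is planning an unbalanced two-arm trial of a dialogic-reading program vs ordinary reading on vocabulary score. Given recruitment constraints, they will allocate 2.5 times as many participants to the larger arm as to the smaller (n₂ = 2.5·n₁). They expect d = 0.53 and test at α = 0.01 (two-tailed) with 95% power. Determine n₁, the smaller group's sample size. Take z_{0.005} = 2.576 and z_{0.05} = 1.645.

With allocation ratio k = n₂/n₁ = 2.5, Var(x̄₁−x̄₂) = σ²(1/n₁ + 1/(k·n₁)) = σ²·(k+1)/(k·n₁).
So n₁ = (1 + 1/k)·((z_{α/2} + z_β)/d)² = 1.400 × (4.221/0.53)².
n₁ = 1.400 × 63.43 = 88.8.
Round up: n₁ = 89, giving n₂ = ⌈2.5 × 89⌉ = ⌈222.5⌉ = 223.

n₁ = 89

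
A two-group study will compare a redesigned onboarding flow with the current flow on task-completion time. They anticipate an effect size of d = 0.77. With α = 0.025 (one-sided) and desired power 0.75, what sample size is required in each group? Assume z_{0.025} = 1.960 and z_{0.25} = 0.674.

n = 24 per group

For two independent groups with equal n: n = 2·((z_{α} + z_β) / d)².
z_{α} + z_β = 1.960 + 0.674 = 2.634.
n = 2 × (2.634 / 0.77)² = 2 × 3.421² = 2 × 11.70 = 23.4.
Round up to the next whole participant.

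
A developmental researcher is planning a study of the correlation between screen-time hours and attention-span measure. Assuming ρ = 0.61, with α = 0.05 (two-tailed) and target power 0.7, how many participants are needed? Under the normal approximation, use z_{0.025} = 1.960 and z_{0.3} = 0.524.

n = 16

Fisher's z: C = ½·ln((1+r)/(1−r)) = ½·ln(4.1282) = 0.7089.
n = ((z_{α/2} + z_β)/C)² + 3.
(1.960 + 0.524) / 0.7089 = 2.484 / 0.7089 = 3.504.
n = 3.504² + 3 = 12.28 + 3 = 15.3.
Round up.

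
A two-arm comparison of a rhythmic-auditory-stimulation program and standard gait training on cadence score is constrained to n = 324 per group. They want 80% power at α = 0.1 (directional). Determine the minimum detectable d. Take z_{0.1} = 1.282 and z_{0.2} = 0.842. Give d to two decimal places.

For two independent groups of n = 324 each: d_min = (z_{α} + z_β)·√(2/n).
z-sum = 1.282 + 0.842 = 2.124.
d_min = 2.124 × √(2/324) = 2.124 × 0.0786 = 0.167.

d_min ≈ 0.17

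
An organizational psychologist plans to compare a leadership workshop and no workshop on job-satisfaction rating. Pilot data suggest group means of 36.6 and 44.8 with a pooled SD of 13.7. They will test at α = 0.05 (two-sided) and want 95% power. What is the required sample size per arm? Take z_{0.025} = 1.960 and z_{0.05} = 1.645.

n = 73 per group

Cohen's d = |M₁ − M₂| / SD_pooled = |36.6 − 44.8| / 13.7 = 8.2 / 13.7 = 0.599.
For two independent groups with equal n: n = 2·((z_{α/2} + z_β) / d)².
z_{α/2} + z_β = 1.960 + 1.645 = 3.605.
n = 2 × (3.605 / 0.599)² = 2 × 6.018² = 2 × 36.22 = 72.4.
Round up to the next whole participant.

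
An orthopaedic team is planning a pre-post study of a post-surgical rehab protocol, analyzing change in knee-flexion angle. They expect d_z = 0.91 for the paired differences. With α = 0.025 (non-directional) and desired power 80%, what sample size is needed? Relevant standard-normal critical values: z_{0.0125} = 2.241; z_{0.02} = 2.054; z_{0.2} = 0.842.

n = 12 pairs

For a paired (one-sample on differences) test: n = ((z_{α/2} + z_β) / d)².
z_{α/2} + z_β = 2.241 + 0.842 = 3.083.
n = (3.083 / 0.91)² = 3.388² = 11.48.
Round up.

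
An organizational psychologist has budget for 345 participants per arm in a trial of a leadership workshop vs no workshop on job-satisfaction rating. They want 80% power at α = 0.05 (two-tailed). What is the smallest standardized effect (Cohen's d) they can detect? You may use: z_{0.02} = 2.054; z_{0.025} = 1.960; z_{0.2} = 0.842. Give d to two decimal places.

d_min ≈ 0.21

For two independent groups of n = 345 each: d_min = (z_{α/2} + z_β)·√(2/n).
z-sum = 1.960 + 0.842 = 2.802.
d_min = 2.802 × √(2/345) = 2.802 × 0.0761 = 0.213.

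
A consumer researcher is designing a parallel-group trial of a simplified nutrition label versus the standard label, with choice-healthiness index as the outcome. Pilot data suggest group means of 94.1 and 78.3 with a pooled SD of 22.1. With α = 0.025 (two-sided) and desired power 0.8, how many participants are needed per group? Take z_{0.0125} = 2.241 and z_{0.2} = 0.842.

n = 38 per group

Cohen's d = |M₁ − M₂| / SD_pooled = |94.1 − 78.3| / 22.1 = 15.8 / 22.1 = 0.715.
For two independent groups with equal n: n = 2·((z_{α/2} + z_β) / d)².
z_{α/2} + z_β = 2.241 + 0.842 = 3.083.
n = 2 × (3.083 / 0.715)² = 2 × 4.312² = 2 × 18.59 = 37.2.
Round up to the next whole participant.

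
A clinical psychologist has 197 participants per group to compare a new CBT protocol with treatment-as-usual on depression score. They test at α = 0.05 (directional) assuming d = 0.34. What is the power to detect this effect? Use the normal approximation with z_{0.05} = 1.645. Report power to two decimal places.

For two equal groups, power = Φ(d·√(n/2) − z_{α}).
d·√(n/2) = 0.34 × √(197/2) = 0.34 × 9.925 = 3.374.
z_β = 3.374 − 1.645 = 1.729.
Power = Φ(1.729) = 0.958.

power ≈ 0.96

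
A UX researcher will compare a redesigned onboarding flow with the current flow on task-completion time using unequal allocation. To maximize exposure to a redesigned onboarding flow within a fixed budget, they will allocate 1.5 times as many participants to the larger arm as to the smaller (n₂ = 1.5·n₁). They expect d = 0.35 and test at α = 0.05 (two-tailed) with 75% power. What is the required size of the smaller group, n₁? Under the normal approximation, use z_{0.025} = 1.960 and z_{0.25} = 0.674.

n₁ = 95

With allocation ratio k = n₂/n₁ = 1.5, Var(x̄₁−x̄₂) = σ²(1/n₁ + 1/(k·n₁)) = σ²·(k+1)/(k·n₁).
So n₁ = (1 + 1/k)·((z_{α/2} + z_β)/d)² = 1.667 × (2.634/0.35)².
n₁ = 1.667 × 56.64 = 94.4.
Round up: n₁ = 95, giving n₂ = ⌈1.5 × 95⌉ = ⌈142.5⌉ = 143.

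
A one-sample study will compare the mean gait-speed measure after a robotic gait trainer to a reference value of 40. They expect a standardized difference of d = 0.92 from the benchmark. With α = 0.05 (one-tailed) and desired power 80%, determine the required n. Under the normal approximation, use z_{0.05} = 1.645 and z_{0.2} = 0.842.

n = 8

For a one-sample test: n = ((z_{α} + z_β) / d)².
z_{α} + z_β = 1.645 + 0.842 = 2.487.
n = (2.487 / 0.92)² = 2.703² = 7.31.
Round up.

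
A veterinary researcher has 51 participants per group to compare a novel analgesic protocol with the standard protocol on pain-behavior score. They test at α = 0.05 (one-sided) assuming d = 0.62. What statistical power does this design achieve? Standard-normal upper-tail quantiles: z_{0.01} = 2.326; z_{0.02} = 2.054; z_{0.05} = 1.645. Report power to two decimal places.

For two equal groups, power = Φ(d·√(n/2) − z_{α}).
d·√(n/2) = 0.62 × √(51/2) = 0.62 × 5.050 = 3.131.
z_β = 3.131 − 1.645 = 1.486.
Power = Φ(1.486) = 0.931.

power ≈ 0.93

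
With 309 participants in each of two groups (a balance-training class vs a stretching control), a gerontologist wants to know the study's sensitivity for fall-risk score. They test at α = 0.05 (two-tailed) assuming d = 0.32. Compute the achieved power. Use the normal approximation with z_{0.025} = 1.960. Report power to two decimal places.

For two equal groups, power = Φ(d·√(n/2) − z_{α/2}).
d·√(n/2) = 0.32 × √(309/2) = 0.32 × 12.430 = 3.978.
z_β = 3.978 − 1.960 = 2.018.
Power = Φ(2.018) = 0.978.

power ≈ 0.98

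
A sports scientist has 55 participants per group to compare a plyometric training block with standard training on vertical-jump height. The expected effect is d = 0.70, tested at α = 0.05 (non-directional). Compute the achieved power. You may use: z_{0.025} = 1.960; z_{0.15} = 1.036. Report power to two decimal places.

power ≈ 0.96

For two equal groups, power = Φ(d·√(n/2) − z_{α/2}).
d·√(n/2) = 0.70 × √(55/2) = 0.70 × 5.244 = 3.671.
z_β = 3.671 − 1.960 = 1.711.
Power = Φ(1.711) = 0.956.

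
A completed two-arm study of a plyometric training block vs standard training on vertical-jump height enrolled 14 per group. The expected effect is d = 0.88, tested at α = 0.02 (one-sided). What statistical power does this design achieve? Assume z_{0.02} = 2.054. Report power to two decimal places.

power ≈ 0.61

For two equal groups, power = Φ(d·√(n/2) − z_{α}).
d·√(n/2) = 0.88 × √(14/2) = 0.88 × 2.646 = 2.328.
z_β = 2.328 − 2.054 = 0.274.
Power = Φ(0.274) = 0.608.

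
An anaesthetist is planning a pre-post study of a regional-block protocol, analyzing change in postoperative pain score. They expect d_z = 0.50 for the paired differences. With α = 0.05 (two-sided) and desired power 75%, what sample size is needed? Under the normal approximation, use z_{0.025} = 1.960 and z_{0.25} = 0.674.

For a paired (one-sample on differences) test: n = ((z_{α/2} + z_β) / d)².
z_{α/2} + z_β = 1.960 + 0.674 = 2.634.
n = (2.634 / 0.50)² = 5.268² = 27.75.
Round up.

n = 28 pairs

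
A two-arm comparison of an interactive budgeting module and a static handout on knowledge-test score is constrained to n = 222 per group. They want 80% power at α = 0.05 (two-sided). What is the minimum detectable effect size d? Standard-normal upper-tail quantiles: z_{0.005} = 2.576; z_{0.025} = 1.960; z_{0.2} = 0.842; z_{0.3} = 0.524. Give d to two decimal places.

For two independent groups of n = 222 each: d_min = (z_{α/2} + z_β)·√(2/n).
z-sum = 1.960 + 0.842 = 2.802.
d_min = 2.802 × √(2/222) = 2.802 × 0.0949 = 0.266.

d_min ≈ 0.27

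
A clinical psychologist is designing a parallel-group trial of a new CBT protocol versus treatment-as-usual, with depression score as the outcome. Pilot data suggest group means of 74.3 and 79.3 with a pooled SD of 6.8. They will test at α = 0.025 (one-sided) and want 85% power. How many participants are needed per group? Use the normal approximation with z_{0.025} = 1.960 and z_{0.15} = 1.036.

Cohen's d = |M₁ − M₂| / SD_pooled = |74.3 − 79.3| / 6.8 = 5.0 / 6.8 = 0.735.
For two independent groups with equal n: n = 2·((z_{α} + z_β) / d)².
z_{α} + z_β = 1.960 + 1.036 = 2.996.
n = 2 × (2.996 / 0.735)² = 2 × 4.076² = 2 × 16.62 = 33.2.
Round up to the next whole participant.

n = 34 per group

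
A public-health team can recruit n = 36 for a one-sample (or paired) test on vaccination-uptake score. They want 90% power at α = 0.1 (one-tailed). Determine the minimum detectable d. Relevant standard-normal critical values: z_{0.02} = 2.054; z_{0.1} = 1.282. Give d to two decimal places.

For a single sample (or paired design) of n = 36: d_min = (z_{α} + z_β)/√n.
z-sum = 1.282 + 1.282 = 2.564.
d_min = 2.564 / √36 = 2.564 / 6.000 = 0.427.

d_min ≈ 0.43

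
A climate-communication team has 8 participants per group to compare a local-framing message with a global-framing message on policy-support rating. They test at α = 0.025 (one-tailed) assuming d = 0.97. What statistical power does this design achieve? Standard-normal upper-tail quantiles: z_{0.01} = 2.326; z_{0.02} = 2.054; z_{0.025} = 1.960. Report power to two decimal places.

power ≈ 0.49

For two equal groups, power = Φ(d·√(n/2) − z_{α}).
d·√(n/2) = 0.97 × √(8/2) = 0.97 × 2.000 = 1.940.
z_β = 1.940 − 1.960 = -0.020.
Power = Φ(-0.020) = 0.492.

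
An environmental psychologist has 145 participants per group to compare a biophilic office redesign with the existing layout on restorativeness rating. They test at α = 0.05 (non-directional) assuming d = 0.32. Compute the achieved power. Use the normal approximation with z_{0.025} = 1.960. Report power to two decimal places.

For two equal groups, power = Φ(d·√(n/2) − z_{α/2}).
d·√(n/2) = 0.32 × √(145/2) = 0.32 × 8.515 = 2.725.
z_β = 2.725 − 1.960 = 0.765.
Power = Φ(0.765) = 0.778.

power ≈ 0.78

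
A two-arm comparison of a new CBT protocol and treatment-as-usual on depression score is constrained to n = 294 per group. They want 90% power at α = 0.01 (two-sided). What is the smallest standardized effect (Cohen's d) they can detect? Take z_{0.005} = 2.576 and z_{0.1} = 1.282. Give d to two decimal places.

d_min ≈ 0.32

For two independent groups of n = 294 each: d_min = (z_{α/2} + z_β)·√(2/n).
z-sum = 2.576 + 1.282 = 3.858.
d_min = 3.858 × √(2/294) = 3.858 × 0.0825 = 0.318.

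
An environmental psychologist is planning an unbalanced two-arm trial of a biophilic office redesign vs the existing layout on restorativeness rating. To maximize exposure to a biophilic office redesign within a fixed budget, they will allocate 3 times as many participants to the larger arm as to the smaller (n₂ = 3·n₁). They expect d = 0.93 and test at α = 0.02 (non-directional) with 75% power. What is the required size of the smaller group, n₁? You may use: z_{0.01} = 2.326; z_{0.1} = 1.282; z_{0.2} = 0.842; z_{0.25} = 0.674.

n₁ = 14

With allocation ratio k = n₂/n₁ = 3, Var(x̄₁−x̄₂) = σ²(1/n₁ + 1/(k·n₁)) = σ²·(k+1)/(k·n₁).
So n₁ = (1 + 1/k)·((z_{α/2} + z_β)/d)² = 1.333 × (3.000/0.93)².
n₁ = 1.333 × 10.41 = 13.9.
Round up: n₁ = 14, giving n₂ = 3 × 14 = 42.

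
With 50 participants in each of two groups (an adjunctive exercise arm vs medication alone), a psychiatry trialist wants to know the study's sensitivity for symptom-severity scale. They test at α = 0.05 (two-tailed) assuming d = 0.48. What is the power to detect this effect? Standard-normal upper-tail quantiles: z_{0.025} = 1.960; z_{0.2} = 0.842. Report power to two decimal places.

For two equal groups, power = Φ(d·√(n/2) − z_{α/2}).
d·√(n/2) = 0.48 × √(50/2) = 0.48 × 5.000 = 2.400.
z_β = 2.400 − 1.960 = 0.440.
Power = Φ(0.440) = 0.670.

power ≈ 0.67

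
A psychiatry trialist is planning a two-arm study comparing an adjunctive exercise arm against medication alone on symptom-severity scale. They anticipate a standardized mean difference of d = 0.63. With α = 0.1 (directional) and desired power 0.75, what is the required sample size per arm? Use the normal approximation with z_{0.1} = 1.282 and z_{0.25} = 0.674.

For two independent groups with equal n: n = 2·((z_{α} + z_β) / d)².
z_{α} + z_β = 1.282 + 0.674 = 1.956.
n = 2 × (1.956 / 0.63)² = 2 × 3.105² = 2 × 9.64 = 19.3.
Round up to the next whole participant.

n = 20 per group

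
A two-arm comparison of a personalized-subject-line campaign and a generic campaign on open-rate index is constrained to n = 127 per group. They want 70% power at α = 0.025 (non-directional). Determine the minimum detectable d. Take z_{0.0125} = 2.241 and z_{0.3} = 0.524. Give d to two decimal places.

For two independent groups of n = 127 each: d_min = (z_{α/2} + z_β)·√(2/n).
z-sum = 2.241 + 0.524 = 2.765.
d_min = 2.765 × √(2/127) = 2.765 × 0.1255 = 0.347.

d_min ≈ 0.35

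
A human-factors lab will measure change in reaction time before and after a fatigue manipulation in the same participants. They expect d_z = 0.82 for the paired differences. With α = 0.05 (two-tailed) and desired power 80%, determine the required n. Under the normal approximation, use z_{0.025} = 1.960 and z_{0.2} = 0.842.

For a paired (one-sample on differences) test: n = ((z_{α/2} + z_β) / d)².
z_{α/2} + z_β = 1.960 + 0.842 = 2.802.
n = (2.802 / 0.82)² = 3.417² = 11.68.
Round up.

n = 12 pairs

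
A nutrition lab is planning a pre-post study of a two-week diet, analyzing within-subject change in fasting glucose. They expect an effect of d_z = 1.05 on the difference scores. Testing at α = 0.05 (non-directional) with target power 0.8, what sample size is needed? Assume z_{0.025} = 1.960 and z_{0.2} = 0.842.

For a paired (one-sample on differences) test: n = ((z_{α/2} + z_β) / d)².
z_{α/2} + z_β = 1.960 + 0.842 = 2.802.
n = (2.802 / 1.05)² = 2.669² = 7.12.
Round up.

n = 8 pairs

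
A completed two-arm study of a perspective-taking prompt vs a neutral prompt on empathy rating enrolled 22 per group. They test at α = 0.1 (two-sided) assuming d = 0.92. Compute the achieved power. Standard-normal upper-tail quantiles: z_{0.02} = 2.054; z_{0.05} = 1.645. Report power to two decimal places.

power ≈ 0.92

For two equal groups, power = Φ(d·√(n/2) − z_{α/2}).
d·√(n/2) = 0.92 × √(22/2) = 0.92 × 3.317 = 3.051.
z_β = 3.051 − 1.645 = 1.406.
Power = Φ(1.406) = 0.920.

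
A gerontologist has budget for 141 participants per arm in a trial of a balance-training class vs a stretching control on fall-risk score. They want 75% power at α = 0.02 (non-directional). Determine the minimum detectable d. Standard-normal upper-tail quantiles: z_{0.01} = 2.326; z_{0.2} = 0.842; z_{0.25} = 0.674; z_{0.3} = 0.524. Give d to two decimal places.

For two independent groups of n = 141 each: d_min = (z_{α/2} + z_β)·√(2/n).
z-sum = 2.326 + 0.674 = 3.000.
d_min = 3.000 × √(2/141) = 3.000 × 0.1191 = 0.357.

d_min ≈ 0.36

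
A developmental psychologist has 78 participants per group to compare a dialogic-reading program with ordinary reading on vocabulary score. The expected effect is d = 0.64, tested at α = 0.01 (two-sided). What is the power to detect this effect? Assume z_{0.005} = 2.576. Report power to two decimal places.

power ≈ 0.92

For two equal groups, power = Φ(d·√(n/2) − z_{α/2}).
d·√(n/2) = 0.64 × √(78/2) = 0.64 × 6.245 = 3.997.
z_β = 3.997 − 2.576 = 1.421.
Power = Φ(1.421) = 0.922.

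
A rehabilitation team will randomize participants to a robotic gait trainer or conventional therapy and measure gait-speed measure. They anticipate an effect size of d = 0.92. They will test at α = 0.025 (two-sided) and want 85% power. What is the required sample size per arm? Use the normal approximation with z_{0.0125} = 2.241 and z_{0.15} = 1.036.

n = 26 per group

For two independent groups with equal n: n = 2·((z_{α/2} + z_β) / d)².
z_{α/2} + z_β = 2.241 + 1.036 = 3.277.
n = 2 × (3.277 / 0.92)² = 2 × 3.562² = 2 × 12.69 = 25.4.
Round up to the next whole participant.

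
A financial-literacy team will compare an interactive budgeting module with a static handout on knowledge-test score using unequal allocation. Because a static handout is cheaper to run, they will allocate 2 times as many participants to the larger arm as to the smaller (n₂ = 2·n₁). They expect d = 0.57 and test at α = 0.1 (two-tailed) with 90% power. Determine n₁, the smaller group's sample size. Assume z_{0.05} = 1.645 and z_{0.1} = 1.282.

n₁ = 40

With allocation ratio k = n₂/n₁ = 2, Var(x̄₁−x̄₂) = σ²(1/n₁ + 1/(k·n₁)) = σ²·(k+1)/(k·n₁).
So n₁ = (1 + 1/k)·((z_{α/2} + z_β)/d)² = 1.500 × (2.927/0.57)².
n₁ = 1.500 × 26.37 = 39.6.
Round up: n₁ = 40, giving n₂ = 2 × 40 = 80.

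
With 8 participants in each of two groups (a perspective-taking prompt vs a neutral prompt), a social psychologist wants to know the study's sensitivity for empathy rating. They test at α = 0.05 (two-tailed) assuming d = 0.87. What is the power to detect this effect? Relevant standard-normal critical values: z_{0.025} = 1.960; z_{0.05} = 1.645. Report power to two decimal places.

power ≈ 0.41

For two equal groups, power = Φ(d·√(n/2) − z_{α/2}).
d·√(n/2) = 0.87 × √(8/2) = 0.87 × 2.000 = 1.740.
z_β = 1.740 − 1.960 = -0.220.
Power = Φ(-0.220) = 0.413.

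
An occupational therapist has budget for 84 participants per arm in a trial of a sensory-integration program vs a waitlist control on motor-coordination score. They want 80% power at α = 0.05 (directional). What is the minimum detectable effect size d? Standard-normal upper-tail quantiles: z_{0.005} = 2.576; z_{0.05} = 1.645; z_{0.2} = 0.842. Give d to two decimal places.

d_min ≈ 0.38

For two independent groups of n = 84 each: d_min = (z_{α} + z_β)·√(2/n).
z-sum = 1.645 + 0.842 = 2.487.
d_min = 2.487 × √(2/84) = 2.487 × 0.1543 = 0.384.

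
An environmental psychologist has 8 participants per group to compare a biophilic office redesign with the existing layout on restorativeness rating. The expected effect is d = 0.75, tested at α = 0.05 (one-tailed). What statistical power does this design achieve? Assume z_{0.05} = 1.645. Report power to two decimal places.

power ≈ 0.44

For two equal groups, power = Φ(d·√(n/2) − z_{α}).
d·√(n/2) = 0.75 × √(8/2) = 0.75 × 2.000 = 1.500.
z_β = 1.500 − 1.645 = -0.145.
Power = Φ(-0.145) = 0.442.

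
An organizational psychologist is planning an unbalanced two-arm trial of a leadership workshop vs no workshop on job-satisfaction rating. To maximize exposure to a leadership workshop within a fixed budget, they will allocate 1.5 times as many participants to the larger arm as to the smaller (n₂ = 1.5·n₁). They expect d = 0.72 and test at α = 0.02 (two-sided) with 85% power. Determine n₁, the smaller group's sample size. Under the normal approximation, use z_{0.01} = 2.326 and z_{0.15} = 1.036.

n₁ = 37

With allocation ratio k = n₂/n₁ = 1.5, Var(x̄₁−x̄₂) = σ²(1/n₁ + 1/(k·n₁)) = σ²·(k+1)/(k·n₁).
So n₁ = (1 + 1/k)·((z_{α/2} + z_β)/d)² = 1.667 × (3.362/0.72)².
n₁ = 1.667 × 21.80 = 36.3.
Round up: n₁ = 37, giving n₂ = ⌈1.5 × 37⌉ = ⌈55.5⌉ = 56.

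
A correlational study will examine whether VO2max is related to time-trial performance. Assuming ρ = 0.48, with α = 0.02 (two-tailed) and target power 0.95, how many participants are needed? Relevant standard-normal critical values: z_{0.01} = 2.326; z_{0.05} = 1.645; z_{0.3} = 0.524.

Fisher's z: C = ½·ln((1+r)/(1−r)) = ½·ln(2.8462) = 0.5230.
n = ((z_{α/2} + z_β)/C)² + 3.
(2.326 + 1.645) / 0.5230 = 3.971 / 0.5230 = 7.593.
n = 7.593² + 3 = 57.65 + 3 = 60.6.
Round up.

n = 61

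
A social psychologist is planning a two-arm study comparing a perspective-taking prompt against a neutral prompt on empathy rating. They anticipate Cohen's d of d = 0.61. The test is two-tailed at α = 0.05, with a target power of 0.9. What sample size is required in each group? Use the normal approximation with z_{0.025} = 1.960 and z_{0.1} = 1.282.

n = 57 per group

For two independent groups with equal n: n = 2·((z_{α/2} + z_β) / d)².
z_{α/2} + z_β = 1.960 + 1.282 = 3.242.
n = 2 × (3.242 / 0.61)² = 2 × 5.315² = 2 × 28.25 = 56.5.
Round up to the next whole participant.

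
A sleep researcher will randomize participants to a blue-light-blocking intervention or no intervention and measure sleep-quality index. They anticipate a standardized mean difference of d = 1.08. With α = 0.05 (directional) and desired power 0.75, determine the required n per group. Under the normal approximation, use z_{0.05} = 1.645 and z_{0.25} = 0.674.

n = 10 per group

For two independent groups with equal n: n = 2·((z_{α} + z_β) / d)².
z_{α} + z_β = 1.645 + 0.674 = 2.319.
n = 2 × (2.319 / 1.08)² = 2 × 2.147² = 2 × 4.61 = 9.2.
Round up to the next whole participant.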